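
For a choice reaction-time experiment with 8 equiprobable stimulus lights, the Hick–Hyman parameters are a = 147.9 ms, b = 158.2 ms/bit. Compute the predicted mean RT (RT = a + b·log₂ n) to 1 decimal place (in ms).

622.5 ms

log₂(8) = 3 bits, so RT = 147.9 + 158.2 × 3 ≈ 622.500 ms.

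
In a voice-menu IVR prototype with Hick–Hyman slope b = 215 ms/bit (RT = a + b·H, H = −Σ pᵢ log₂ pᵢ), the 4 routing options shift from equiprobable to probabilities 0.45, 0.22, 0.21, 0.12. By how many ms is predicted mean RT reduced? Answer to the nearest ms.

35 ms

The RT saving is b·ΔH. Equiprobable H₀ = log₂(4) = 2.0000 bits; with the given probabilities H = 1.8389 bits.
b·(H₀ − H) = 215 × (2.0000 − 1.8389) = 34.64 ms.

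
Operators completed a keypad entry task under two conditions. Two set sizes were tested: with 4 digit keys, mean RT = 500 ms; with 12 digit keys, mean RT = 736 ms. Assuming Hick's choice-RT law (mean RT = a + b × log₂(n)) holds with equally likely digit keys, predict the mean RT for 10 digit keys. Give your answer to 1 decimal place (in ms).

696.8 ms

Solve the two-equation system in a and b:
  b = (736 − 500) / (log₂ 12 − log₂ 4) = 236 / (3.5850 − 2) = 148.899 ms/bit
  a = 500 − 148.899 × 2 = 202.201 ms
Then RT(10) = 202.201 + 148.899 × log₂ 10 = 202.201 + 148.899 × 3.3219 ≈ 696.834 ms.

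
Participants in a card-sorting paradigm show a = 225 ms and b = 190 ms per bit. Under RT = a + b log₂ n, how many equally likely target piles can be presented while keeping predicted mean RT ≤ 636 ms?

190·log₂ n ≤ 636 − 225 = 411, giving log₂ n ≤ 2.1632 and n ≤ 4.479. The largest whole number is 4.

4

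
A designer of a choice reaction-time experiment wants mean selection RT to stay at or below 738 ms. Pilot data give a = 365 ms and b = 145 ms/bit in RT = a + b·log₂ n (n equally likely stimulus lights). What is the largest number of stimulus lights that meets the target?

145·log₂ n ≤ 738 − 365 = 373, giving log₂ n ≤ 2.5724 and n ≤ 5.948. The largest whole number is 5.

5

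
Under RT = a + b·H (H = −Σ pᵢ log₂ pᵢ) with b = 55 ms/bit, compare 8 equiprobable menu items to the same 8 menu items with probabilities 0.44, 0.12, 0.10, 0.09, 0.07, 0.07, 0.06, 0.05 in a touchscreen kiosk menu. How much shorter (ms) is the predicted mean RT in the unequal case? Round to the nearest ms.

26 ms

Equiprobable entropy H₀ = log₂ 8 = 3.0000 bits.
Skewed entropy H = −Σ pᵢ log₂ pᵢ = 2.5298 bits.
ΔRT = b·(H₀ − H) = 55 × 0.4702 = 25.86 ms.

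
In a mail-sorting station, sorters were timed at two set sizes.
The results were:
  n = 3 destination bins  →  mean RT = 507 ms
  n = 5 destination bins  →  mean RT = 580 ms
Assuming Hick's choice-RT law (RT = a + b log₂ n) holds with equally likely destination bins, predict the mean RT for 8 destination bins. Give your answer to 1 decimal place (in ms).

647.2 ms

Solve the two-equation system in a and b:
  b = (580 − 507) / (log₂ 5 − log₂ 3) = 73 / (2.3219 − 1.5850) = 99.055 ms/bit
  a = 507 − 99.055 × 1.5850 = 350.002 ms
Then RT(8) = 350.002 + 99.055 × log₂ 8 = 350.002 + 99.055 × 3 ≈ 647.166 ms.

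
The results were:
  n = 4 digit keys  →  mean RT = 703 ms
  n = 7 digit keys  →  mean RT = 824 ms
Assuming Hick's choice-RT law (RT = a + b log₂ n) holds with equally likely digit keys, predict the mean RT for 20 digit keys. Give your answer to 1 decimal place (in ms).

Solve the two-equation system in a and b:
  b = (824 − 703) / (log₂ 7 − log₂ 4) = 121 / (2.8074 − 2) = 149.872 ms/bit
  a = 703 − 149.872 × 2 = 403.256 ms
Then RT(20) = 403.256 + 149.872 × log₂ 20 = 403.256 + 149.872 × 4.3219 ≈ 1050.992 ms.

1051.0 ms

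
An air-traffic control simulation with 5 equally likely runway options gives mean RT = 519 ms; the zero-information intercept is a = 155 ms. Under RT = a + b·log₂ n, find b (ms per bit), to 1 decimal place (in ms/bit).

b = (519 − 155) / log₂(5) = 364 / 2.3219 = 156.766 ms/bit.

156.8 ms/bit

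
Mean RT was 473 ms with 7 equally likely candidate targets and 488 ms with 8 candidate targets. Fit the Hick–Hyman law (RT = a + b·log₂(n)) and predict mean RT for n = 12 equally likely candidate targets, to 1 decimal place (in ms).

Solve the two-equation system in a and b:
  b = (488 − 473) / (log₂ 8 − log₂ 7) = 15 / (3 − 2.8074) = 77.863 ms/bit
  a = 473 − 77.863 × 2.8074 = 254.410 ms
Then RT(12) = 254.410 + 77.863 × log₂ 12 = 254.410 + 77.863 × 3.5850 ≈ 533.547 ms.

533.5 ms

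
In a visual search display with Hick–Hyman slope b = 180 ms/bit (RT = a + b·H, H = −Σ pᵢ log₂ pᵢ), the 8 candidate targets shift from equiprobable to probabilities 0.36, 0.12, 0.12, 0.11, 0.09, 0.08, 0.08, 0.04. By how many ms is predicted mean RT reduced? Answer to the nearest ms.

55 ms

The RT saving is b·ΔH. Equiprobable H₀ = log₂(8) = 3.0000 bits; with the given probabilities H = 2.6965 bits.
b·(H₀ − H) = 180 × (3.0000 − 2.6965) = 54.64 ms.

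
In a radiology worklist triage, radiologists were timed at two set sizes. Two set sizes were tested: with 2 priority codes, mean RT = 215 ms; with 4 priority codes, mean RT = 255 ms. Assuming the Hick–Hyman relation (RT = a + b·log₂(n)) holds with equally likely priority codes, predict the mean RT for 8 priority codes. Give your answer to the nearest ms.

Fit slope and intercept:
  b = (255 − 215) / (log₂ 4 − log₂ 2) = 40 / (2 − 1) = 40 ms/bit
  a = 215 − 40 × 1 = 175 ms
Then RT(8) = 175 + 40 × log₂ 8 = 175 + 40 × 3 ≈ 295.000 ms.

295 ms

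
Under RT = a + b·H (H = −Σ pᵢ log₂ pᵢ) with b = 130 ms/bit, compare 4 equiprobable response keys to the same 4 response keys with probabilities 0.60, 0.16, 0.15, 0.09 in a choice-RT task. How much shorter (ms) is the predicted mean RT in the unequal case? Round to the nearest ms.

The RT saving is b·ΔH. Equiprobable H₀ = log₂(4) = 2.0000 bits; with the given probabilities H = 1.5884 bits.
b·(H₀ − H) = 130 × (2.0000 − 1.5884) = 53.51 ms.

54 ms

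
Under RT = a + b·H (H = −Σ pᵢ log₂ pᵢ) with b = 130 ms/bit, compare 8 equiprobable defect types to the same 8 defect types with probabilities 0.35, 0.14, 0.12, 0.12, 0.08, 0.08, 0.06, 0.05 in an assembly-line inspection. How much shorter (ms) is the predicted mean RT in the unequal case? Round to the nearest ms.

38 ms

The RT saving is b·ΔH. Equiprobable H₀ = log₂(8) = 3.0000 bits; with the given probabilities H = 2.7040 bits.
b·(H₀ − H) = 130 × (3.0000 − 2.7040) = 38.48 ms.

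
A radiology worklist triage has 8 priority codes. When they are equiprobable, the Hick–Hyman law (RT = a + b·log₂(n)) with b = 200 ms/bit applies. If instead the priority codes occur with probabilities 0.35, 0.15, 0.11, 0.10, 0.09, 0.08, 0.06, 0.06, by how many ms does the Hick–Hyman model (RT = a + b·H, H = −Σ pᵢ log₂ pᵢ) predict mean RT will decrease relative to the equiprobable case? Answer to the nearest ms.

The RT saving is b·ΔH. Equiprobable H₀ = log₂(8) = 3.0000 bits; with the given probabilities H = 2.7144 bits.
b·(H₀ − H) = 200 × (3.0000 − 2.7144) = 57.13 ms.

57 ms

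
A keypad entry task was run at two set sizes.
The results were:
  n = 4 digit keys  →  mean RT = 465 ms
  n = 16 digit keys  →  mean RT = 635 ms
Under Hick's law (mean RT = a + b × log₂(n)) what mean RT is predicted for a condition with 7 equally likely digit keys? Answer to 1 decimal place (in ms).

Solve the two-equation system in a and b:
  b = (635 − 465) / (log₂ 16 − log₂ 4) = 170 / (4 − 2) = 85.000 ms/bit
  a = 465 − 85.000 × 2 = 295.000 ms
Then RT(7) = 295.000 + 85.000 × log₂ 7 = 295.000 + 85.000 × 2.8074 ≈ 533.625 ms.

533.6 ms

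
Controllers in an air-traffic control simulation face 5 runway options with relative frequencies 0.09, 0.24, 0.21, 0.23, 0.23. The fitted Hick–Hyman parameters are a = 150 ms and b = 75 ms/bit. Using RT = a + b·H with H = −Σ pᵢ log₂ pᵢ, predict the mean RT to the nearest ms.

H = 0.09·log₂(1/0.09) + 0.24·log₂(1/0.24) + 0.21·log₂(1/0.21) + 0.23·log₂(1/0.23) + 0.23·log₂(1/0.23) = 2.2549 bits.
RT = 150 + 75 × 2.2549 = 319.12 ms.

319 ms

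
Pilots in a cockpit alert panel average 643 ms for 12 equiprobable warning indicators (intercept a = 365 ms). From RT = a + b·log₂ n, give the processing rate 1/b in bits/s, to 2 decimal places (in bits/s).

12.90 bits/s

Choice component = 643 − 365 = 278 ms over log₂(12) = 3.5850 bits.
b = 278 / 3.5850 = 77.546 ms/bit, so 1/b = 12.896 bits/s.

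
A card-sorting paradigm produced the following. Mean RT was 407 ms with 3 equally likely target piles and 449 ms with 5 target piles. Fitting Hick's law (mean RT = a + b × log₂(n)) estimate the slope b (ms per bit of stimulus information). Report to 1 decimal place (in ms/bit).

57.0 ms/bit

Slope: b = (449 − 407) / (log₂ 5 − log₂ 3) = 42/0.7370 = 56.990 ms/bit.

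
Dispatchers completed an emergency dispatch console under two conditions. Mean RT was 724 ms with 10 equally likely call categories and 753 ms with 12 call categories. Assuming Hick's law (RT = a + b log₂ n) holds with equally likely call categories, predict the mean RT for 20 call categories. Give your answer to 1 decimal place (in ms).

834.3 ms

Solve the two-equation system in a and b:
  b = (753 − 724) / (log₂ 12 − log₂ 10) = 29 / (3.5850 − 3.3219) = 110.252 ms/bit
  a = 724 − 110.252 × 3.3219 = 357.752 ms
Then RT(20) = 357.752 + 110.252 × log₂ 20 = 357.752 + 110.252 × 4.3219 ≈ 834.252 ms.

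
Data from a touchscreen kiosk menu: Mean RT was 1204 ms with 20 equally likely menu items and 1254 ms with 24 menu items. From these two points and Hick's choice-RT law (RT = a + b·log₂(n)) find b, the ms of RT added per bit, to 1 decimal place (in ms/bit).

190.1 ms/bit

The slope on a log₂ axis is (1254 − 1204) / (4.5850 − 4.3219) = 190.089 ms/bit.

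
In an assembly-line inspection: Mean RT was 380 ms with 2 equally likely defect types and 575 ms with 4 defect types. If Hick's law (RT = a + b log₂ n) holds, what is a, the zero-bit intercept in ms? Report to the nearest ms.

Slope: b = (575 − 380) / (log₂ 4 − log₂ 2) = 195/1.0000 = 195 ms/bit.
a = RT₁ − b·log₂ n₁ = 380 − 195 × 1 = 185.000 ms.

185 ms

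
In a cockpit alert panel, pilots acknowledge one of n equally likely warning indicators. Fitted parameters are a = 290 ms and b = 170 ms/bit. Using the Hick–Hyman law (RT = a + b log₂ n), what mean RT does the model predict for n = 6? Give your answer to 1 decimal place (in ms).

log₂(6) = 2.5850 bits, so RT = 290 + 170 × 2.5850 ≈ 729.444 ms.

729.4 ms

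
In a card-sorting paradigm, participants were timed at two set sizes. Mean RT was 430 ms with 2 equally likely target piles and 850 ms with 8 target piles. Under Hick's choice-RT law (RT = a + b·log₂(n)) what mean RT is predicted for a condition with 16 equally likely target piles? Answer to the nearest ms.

Fit slope and intercept:
  b = (850 − 430) / (log₂ 8 − log₂ 2) = 420 / (3 − 1) = 210 ms/bit
  a = 430 − 210 × 1 = 220 ms
Then RT(16) = 220 + 210 × log₂ 16 = 220 + 210 × 4 ≈ 1060.000 ms.

1060 ms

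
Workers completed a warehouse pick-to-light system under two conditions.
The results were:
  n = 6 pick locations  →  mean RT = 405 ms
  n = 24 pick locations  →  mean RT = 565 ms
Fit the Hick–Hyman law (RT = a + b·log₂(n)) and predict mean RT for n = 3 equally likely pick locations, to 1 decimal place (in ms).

325.0 ms

RT is linear in log₂ n, so two points fix the line:
  b = (565 − 405) / (log₂ 24 − log₂ 6) = 160 / (4.5850 − 2.5850) = 80.000 ms/bit
  a = 405 − 80.000 × 2.5850 = 198.203 ms
Then RT(3) = 198.203 + 80.000 × log₂ 3 = 198.203 + 80.000 × 1.5850 ≈ 325.000 ms.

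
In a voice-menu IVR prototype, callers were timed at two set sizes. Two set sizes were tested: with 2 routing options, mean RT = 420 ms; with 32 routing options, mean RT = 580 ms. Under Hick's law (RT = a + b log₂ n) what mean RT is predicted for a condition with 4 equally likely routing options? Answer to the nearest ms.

Fit slope and intercept:
  b = (580 − 420) / (log₂ 32 − log₂ 2) = 160 / (5 − 1) = 40 ms/bit
  a = 420 − 40 × 1 = 380 ms
Then RT(4) = 380 + 40 × log₂ 4 = 380 + 40 × 2 ≈ 460.000 ms.

460 ms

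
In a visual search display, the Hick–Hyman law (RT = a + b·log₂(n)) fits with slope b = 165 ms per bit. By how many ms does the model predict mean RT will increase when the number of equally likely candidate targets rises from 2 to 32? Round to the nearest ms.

660 ms

Only the slope matters, since a is common to both: ΔRT = b·log₂(n₂/n₁).
log₂(32) − log₂(2) = log₂(32/2) = log₂(16) = 4.
ΔRT = 165 × 4.0000 = 660.000 ms.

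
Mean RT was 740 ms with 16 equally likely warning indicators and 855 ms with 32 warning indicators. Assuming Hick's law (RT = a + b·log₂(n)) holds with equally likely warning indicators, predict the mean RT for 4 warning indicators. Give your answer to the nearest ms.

510 ms

With log₂ n on the abscissa the relation is linear; from the two conditions:
  b = (855 − 740) / (log₂ 32 − log₂ 16) = 115 / (5 − 4) = 115 ms/bit
  a = 740 − 115 × 4 = 280 ms
Then RT(4) = 280 + 115 × log₂ 4 = 280 + 115 × 2 ≈ 510.000 ms.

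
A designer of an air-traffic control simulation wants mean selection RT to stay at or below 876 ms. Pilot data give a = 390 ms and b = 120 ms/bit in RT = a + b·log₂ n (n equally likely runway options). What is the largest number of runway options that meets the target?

120·log₂ n ≤ 876 − 390 = 486, giving log₂ n ≤ 4.0500 and n ≤ 16.564. The largest whole number is 16.

16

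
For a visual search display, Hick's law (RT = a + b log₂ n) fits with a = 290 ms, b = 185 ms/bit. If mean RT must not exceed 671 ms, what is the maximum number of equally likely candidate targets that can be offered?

Set 290 + 185·log₂ n ≤ 671 → log₂ n ≤ (671 − 290)/185 = 2.0595.
So n ≤ 2^2.0595 = 4.168; the largest integer n is 4.

4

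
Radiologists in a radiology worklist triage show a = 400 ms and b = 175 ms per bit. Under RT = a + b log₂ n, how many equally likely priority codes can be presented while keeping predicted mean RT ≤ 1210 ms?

175·log₂ n ≤ 1210 − 400 = 810, giving log₂ n ≤ 4.6286 and n ≤ 24.737. The largest whole number is 24.

24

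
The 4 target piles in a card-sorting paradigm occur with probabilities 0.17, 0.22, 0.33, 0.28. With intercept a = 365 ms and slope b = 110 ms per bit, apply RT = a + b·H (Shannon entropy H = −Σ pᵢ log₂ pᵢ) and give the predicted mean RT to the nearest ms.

580 ms

Entropy contributions −pᵢ log₂ pᵢ: 0.4346, 0.4806, 0.5278, 0.5142; sum H = 1.9572 bits.
RT = a + bH = 365 + 110·1.9572 = 580.29 ms.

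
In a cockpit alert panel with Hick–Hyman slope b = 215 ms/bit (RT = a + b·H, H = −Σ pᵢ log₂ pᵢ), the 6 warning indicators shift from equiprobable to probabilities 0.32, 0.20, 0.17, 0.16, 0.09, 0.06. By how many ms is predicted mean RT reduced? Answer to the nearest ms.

39 ms

The RT saving is b·ΔH. Equiprobable H₀ = log₂(6) = 2.5850 bits; with the given probabilities H = 2.4042 bits.
b·(H₀ − H) = 215 × (2.5850 − 2.4042) = 38.86 ms.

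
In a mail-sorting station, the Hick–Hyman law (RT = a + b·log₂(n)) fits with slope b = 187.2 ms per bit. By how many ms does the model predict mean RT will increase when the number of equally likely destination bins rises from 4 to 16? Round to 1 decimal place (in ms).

Only the slope matters, since a is common to both: ΔRT = b·log₂(n₂/n₁).
log₂(16) − log₂(4) = log₂(16/4) = log₂(4) = 2.
ΔRT = 187.2 × 2.0000 = 374.400 ms.

374.4 ms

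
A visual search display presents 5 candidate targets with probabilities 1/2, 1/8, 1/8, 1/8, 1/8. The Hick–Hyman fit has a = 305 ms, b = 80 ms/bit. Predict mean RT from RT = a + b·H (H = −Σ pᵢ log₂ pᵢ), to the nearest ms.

Each term −pᵢ log₂ pᵢ: 0.5·1 + 0.125·3 + 0.125·3 + 0.125·3 + 0.125·3; summed, H = 2.000 bits.
Mean RT = a + bH = 305 + 80·2.000 = 465.00 ms.

465 ms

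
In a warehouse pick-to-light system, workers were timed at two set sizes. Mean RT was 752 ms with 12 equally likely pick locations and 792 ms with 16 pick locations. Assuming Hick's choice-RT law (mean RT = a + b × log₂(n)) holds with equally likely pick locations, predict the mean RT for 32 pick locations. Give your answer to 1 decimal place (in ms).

With log₂ n on the abscissa the relation is linear; from the two conditions:
  b = (792 − 752) / (log₂ 16 − log₂ 12) = 40 / (4 − 3.5850) = 96.377 ms/bit
  a = 752 − 96.377 × 3.5850 = 406.493 ms
Then RT(32) = 406.493 + 96.377 × log₂ 32 = 406.493 + 96.377 × 5 ≈ 888.377 ms.

888.4 ms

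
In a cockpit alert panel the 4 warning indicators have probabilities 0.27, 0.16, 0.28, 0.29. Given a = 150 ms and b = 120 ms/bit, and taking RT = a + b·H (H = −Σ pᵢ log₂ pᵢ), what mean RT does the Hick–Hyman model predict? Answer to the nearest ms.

Entropy contributions −pᵢ log₂ pᵢ: 0.5100, 0.4230, 0.5142, 0.5179; sum H = 1.9652 bits.
RT = a + bH = 150 + 120·1.9652 = 385.82 ms.

386 ms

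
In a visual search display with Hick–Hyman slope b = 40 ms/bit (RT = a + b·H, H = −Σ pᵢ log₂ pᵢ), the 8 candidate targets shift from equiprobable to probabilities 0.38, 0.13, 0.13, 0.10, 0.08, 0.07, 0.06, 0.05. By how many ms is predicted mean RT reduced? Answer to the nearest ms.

14 ms

The RT saving is b·ΔH. Equiprobable H₀ = log₂(8) = 3.0000 bits; with the given probabilities H = 2.6476 bits.
b·(H₀ − H) = 40 × (3.0000 − 2.6476) = 14.09 ms.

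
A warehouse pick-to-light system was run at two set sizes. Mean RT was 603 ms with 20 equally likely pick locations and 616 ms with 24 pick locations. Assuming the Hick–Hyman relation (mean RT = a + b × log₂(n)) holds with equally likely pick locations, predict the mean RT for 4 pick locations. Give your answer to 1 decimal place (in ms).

488.2 ms

With log₂ n on the abscissa the relation is linear; from the two conditions:
  b = (616 − 603) / (log₂ 24 − log₂ 20) = 13 / (4.5850 − 4.3219) = 49.423 ms/bit
  a = 603 − 49.423 × 4.3219 = 389.397 ms
Then RT(4) = 389.397 + 49.423 × log₂ 4 = 389.397 + 49.423 × 2 ≈ 488.243 ms.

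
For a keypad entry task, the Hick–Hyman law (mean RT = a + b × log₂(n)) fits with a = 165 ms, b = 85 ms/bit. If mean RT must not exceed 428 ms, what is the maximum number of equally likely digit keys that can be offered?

Set 165 + 85·log₂ n ≤ 428 → log₂ n ≤ (428 − 165)/85 = 3.0941.
So n ≤ 2^3.0941 = 8.539; the largest integer n is 8.

8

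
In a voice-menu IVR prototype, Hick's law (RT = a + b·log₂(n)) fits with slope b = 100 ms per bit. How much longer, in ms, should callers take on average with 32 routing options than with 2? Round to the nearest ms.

400 ms

The intercept a cancels: ΔRT = b·(log₂ n₂ − log₂ n₁) = b·log₂(n₂/n₁).
log₂(32) − log₂(2) = log₂(32/2) = log₂(16) = 4.
ΔRT = 100 × 4.0000 = 400.000 ms.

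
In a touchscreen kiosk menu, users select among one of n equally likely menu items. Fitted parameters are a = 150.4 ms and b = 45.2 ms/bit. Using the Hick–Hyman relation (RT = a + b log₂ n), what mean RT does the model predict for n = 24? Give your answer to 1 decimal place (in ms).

357.6 ms

log₂(24) = 4.5850 bits, so RT = 150.4 + 45.2 × 4.5850 ≈ 357.640 ms.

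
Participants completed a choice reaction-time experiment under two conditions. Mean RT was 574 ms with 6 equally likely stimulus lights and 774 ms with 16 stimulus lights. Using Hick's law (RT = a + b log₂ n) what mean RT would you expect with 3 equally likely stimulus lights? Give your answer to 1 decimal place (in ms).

432.7 ms

Solve the two-equation system in a and b:
  b = (774 − 574) / (log₂ 16 − log₂ 6) = 200 / (4 − 2.5850) = 141.339 ms/bit
  a = 574 − 141.339 × 2.5850 = 208.644 ms
Then RT(3) = 208.644 + 141.339 × log₂ 3 = 208.644 + 141.339 × 1.5850 ≈ 432.661 ms.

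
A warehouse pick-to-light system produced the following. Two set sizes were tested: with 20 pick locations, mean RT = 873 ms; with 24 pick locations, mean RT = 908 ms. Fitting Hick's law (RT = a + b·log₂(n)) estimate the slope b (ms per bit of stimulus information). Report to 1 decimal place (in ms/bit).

133.1 ms/bit

Slope: b = (908 − 873) / (log₂ 24 − log₂ 20) = 35/0.2630 = 133.062 ms/bit.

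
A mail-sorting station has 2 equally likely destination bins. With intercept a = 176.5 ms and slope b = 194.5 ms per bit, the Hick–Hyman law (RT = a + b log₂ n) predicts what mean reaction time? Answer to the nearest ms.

log₂(2) = 1 bits, so RT = 176.5 + 194.5 × 1 ≈ 371.000 ms.

371 ms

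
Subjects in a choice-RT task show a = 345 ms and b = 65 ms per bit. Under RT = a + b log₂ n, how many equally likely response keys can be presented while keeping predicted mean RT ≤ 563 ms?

10

Set 345 + 65·log₂ n ≤ 563 → log₂ n ≤ (563 − 345)/65 = 3.3538.
So n ≤ 2^3.3538 = 10.224; the largest integer n is 10.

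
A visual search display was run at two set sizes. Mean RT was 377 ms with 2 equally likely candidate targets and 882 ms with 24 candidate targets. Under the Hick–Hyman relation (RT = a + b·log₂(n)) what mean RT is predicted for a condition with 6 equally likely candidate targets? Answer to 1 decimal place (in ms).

600.3 ms

Fit slope and intercept:
  b = (882 − 377) / (log₂ 24 − log₂ 2) = 505 / (4.5850 − 1) = 140.866 ms/bit
  a = 377 − 140.866 × 1 = 236.134 ms
Then RT(6) = 236.134 + 140.866 × log₂ 6 = 236.134 + 140.866 × 2.5850 ≈ 600.268 ms.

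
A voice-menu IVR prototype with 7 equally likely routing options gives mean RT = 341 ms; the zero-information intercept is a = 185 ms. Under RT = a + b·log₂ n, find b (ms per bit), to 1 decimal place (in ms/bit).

55.6 ms/bit

log₂(7) = 2.8074 bits.
b = (RT − a)/log₂ n = (341 − 185) / 2.8074 = 55.568 ms/bit.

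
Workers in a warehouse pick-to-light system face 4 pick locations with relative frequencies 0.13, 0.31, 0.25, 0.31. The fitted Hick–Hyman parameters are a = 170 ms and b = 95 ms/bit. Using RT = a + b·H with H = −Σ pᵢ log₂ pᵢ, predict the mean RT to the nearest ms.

Entropy contributions −pᵢ log₂ pᵢ: 0.3826, 0.5238, 0.5000, 0.5238; sum H = 1.9302 bits.
RT = a + bH = 170 + 95·1.9302 = 353.37 ms.

353 ms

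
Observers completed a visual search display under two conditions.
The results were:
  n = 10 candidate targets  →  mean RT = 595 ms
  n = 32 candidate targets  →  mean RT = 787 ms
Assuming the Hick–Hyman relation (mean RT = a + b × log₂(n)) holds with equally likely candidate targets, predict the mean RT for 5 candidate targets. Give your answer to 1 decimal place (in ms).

480.6 ms

Solve the two-equation system in a and b:
  b = (787 − 595) / (log₂ 32 − log₂ 10) = 192 / (5 − 3.3219) = 114.417 ms/bit
  a = 595 − 114.417 × 3.3219 = 214.915 ms
Then RT(5) = 214.915 + 114.417 × log₂ 5 = 214.915 + 114.417 × 2.3219 ≈ 480.583 ms.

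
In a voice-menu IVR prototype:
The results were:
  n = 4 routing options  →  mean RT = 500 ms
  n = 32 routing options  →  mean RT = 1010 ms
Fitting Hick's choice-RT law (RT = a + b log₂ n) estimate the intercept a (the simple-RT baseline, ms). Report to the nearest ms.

b = (RT₂ − RT₁)/(log₂ n₂ − log₂ n₁) = (1010 − 500)/(5 − 2) = 170 ms/bit.
a = RT₁ − b·log₂ n₁ = 500 − 170 × 2 = 160.000 ms.

160 ms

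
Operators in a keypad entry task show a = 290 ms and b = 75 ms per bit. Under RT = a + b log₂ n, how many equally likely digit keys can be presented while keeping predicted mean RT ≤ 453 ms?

75·log₂ n ≤ 453 − 290 = 163, giving log₂ n ≤ 2.1733 and n ≤ 4.511. The largest whole number is 4.

4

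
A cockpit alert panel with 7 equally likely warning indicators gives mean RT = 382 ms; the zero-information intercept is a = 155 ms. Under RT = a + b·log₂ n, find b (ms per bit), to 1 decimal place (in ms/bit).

80.9 ms/bit

7 alternatives carry log₂ 7 = 2.8074 bits; the choice cost is 382 − 155 = 227 ms, so b = 227/2.8074 = 80.859 ms/bit.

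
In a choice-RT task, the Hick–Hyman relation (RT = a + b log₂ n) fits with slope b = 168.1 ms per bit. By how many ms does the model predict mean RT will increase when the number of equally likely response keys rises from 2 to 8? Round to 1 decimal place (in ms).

The intercept a cancels: ΔRT = b·(log₂ n₂ − log₂ n₁) = b·log₂(n₂/n₁).
log₂(8) − log₂(2) = log₂(8/2) = log₂(4) = 2.
ΔRT = 168.1 × 2.0000 = 336.200 ms.

336.2 ms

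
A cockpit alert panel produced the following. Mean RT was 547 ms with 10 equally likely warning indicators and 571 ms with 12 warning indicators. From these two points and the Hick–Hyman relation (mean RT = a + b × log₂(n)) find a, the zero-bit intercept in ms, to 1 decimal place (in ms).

Slope: b = (571 − 547) / (log₂ 12 − log₂ 10) = 24/0.2630 = 91.243 ms/bit.
a = RT₁ − b·log₂ n₁ = 547 − 91.243 × 3.3219 = 243.898 ms.

243.9 ms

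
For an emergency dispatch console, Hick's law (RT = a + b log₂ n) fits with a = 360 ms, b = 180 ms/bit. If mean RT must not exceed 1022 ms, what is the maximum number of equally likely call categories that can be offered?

180·log₂ n ≤ 1022 − 360 = 662, giving log₂ n ≤ 3.6778 and n ≤ 12.797. The largest whole number is 12.

12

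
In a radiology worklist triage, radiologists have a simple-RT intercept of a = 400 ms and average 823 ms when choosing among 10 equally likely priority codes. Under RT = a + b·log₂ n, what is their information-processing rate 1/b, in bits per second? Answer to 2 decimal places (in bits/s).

Choice component = 823 − 400 = 423 ms over log₂(10) = 3.3219 bits.
b = 423 / 3.3219 = 127.336 ms/bit, so 1/b = 7.853 bits/s.

7.85 bits/s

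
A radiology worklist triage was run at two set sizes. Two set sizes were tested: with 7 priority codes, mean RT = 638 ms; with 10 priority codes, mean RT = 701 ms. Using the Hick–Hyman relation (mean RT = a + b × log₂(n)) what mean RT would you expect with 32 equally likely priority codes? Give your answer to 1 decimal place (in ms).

906.4 ms

Solve the two-equation system in a and b:
  b = (701 − 638) / (log₂ 10 − log₂ 7) = 63 / (3.3219 − 2.8074) = 122.432 ms/bit
  a = 638 − 122.432 × 2.8074 = 294.291 ms
Then RT(32) = 294.291 + 122.432 × log₂ 32 = 294.291 + 122.432 × 5 ≈ 906.449 ms.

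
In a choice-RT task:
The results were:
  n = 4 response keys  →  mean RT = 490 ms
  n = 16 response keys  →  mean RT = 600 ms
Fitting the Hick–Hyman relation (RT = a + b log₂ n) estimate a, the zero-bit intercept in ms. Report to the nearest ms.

The slope on a log₂ axis is (600 − 490) / (4 − 2) = 55 ms/bit.
a = RT₁ − b·log₂ n₁ = 490 − 55 × 2 = 380.000 ms.

380 ms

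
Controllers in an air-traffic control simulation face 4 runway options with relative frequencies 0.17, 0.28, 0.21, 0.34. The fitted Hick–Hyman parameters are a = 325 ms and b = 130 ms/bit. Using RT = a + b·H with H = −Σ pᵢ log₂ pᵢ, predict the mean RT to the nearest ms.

579 ms

Entropy contributions −pᵢ log₂ pᵢ: 0.4346, 0.5142, 0.4728, 0.5292; sum H = 1.9508 bits.
RT = a + bH = 325 + 130·1.9508 = 578.60 ms.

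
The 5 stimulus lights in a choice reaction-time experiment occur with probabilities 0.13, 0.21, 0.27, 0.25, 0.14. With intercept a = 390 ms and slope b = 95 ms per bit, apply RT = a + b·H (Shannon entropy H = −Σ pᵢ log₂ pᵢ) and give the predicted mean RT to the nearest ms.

H = 0.13·log₂(1/0.13) + 0.21·log₂(1/0.21) + 0.27·log₂(1/0.27) + 0.25·log₂(1/0.25) + 0.14·log₂(1/0.14) = 2.2626 bits.
RT = 390 + 95 × 2.2626 = 604.95 ms.

605 ms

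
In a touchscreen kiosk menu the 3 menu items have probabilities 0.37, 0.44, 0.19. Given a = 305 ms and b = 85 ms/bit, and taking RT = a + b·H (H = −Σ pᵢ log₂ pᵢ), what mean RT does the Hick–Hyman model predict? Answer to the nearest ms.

433 ms

Entropy contributions −pᵢ log₂ pᵢ: 0.5307, 0.5211, 0.4552; sum H = 1.5071 bits.
RT = a + bH = 305 + 85·1.5071 = 433.10 ms.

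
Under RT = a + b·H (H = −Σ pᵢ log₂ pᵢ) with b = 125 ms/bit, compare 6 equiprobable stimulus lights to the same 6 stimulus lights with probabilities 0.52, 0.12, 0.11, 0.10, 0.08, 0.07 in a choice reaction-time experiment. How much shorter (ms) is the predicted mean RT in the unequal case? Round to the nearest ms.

Equiprobable entropy H₀ = log₂ 6 = 2.5850 bits.
Skewed entropy H = −Σ pᵢ log₂ pᵢ = 2.1002 bits.
ΔRT = b·(H₀ − H) = 125 × 0.4848 = 60.60 ms.

61 ms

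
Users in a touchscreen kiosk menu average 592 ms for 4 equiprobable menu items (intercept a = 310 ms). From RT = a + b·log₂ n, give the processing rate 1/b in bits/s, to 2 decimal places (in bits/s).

Choice component = 592 − 310 = 282 ms over log₂(4) = 2 bits.
b = 282 / 2 = 141.000 ms/bit, so 1/b = 7.092 bits/s.

7.09 bits/s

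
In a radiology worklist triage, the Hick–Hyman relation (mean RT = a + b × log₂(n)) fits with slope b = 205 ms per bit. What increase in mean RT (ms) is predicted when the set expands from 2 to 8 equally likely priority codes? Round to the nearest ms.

Only the slope matters, since a is common to both: ΔRT = b·log₂(n₂/n₁).
log₂(8) − log₂(2) = log₂(8/2) = log₂(4) = 2.
ΔRT = 205 × 2.0000 = 410.000 ms.

410 ms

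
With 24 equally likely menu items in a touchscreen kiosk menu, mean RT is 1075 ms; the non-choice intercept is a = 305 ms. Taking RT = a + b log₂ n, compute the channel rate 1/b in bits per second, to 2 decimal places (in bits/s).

5.95 bits/s

b = (1075 − 305)/log₂ 24 = 770/4.5850 = 167.940 ms per bit = 0.16794 s/bit; the reciprocal is 5.954 bits/s.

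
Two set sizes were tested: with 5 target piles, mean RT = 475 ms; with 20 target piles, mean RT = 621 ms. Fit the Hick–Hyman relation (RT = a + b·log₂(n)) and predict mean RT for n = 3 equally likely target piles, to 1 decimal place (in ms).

421.2 ms

Fit slope and intercept:
  b = (621 − 475) / (log₂ 20 − log₂ 5) = 146 / (4.3219 − 2.3219) = 73.000 ms/bit
  a = 475 − 73.000 × 2.3219 = 305.499 ms
Then RT(3) = 305.499 + 73.000 × log₂ 3 = 305.499 + 73.000 × 1.5850 ≈ 421.202 ms.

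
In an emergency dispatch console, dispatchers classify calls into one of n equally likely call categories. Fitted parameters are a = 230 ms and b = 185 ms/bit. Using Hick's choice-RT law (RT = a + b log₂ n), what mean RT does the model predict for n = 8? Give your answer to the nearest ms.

log₂(8) = 3 bits, so RT = 230 + 185 × 3 ≈ 785.000 ms.

785 ms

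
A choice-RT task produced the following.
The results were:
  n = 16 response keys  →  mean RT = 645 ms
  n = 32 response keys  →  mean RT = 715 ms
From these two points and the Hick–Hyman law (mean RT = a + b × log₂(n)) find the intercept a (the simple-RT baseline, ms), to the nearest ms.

The slope on a log₂ axis is (715 − 645) / (5 − 4) = 70 ms/bit.
a = RT₁ − b·log₂ n₁ = 645 − 70 × 4 = 365.000 ms.

365 ms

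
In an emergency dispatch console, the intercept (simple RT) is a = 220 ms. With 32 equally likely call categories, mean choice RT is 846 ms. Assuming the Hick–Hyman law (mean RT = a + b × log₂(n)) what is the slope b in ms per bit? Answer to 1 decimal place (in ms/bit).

125.2 ms/bit

log₂(32) = 5 bits.
b = (RT − a)/log₂ n = (846 − 220) / 5 = 125.200 ms/bit.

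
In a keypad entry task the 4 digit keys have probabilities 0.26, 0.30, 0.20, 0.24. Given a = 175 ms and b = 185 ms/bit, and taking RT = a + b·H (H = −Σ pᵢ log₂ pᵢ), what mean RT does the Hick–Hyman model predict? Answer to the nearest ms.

542 ms

H = 0.26·log₂(1/0.26) + 0.30·log₂(1/0.30) + 0.20·log₂(1/0.20) + 0.24·log₂(1/0.24) = 1.9849 bits.
RT = 175 + 185 × 1.9849 = 542.21 ms.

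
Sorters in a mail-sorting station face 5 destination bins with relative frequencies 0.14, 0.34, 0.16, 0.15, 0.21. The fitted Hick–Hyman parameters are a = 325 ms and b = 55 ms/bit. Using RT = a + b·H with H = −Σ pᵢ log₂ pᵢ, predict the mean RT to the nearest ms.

Entropy contributions −pᵢ log₂ pᵢ: 0.3971, 0.5292, 0.4230, 0.4105, 0.4728; sum H = 2.2327 bits.
RT = a + bH = 325 + 55·2.2327 = 447.80 ms.

448 ms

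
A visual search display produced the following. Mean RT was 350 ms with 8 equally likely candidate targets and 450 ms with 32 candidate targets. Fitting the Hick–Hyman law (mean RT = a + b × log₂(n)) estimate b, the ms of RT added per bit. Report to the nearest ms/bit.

50 ms/bit

b = (RT₂ − RT₁)/(log₂ n₂ − log₂ n₁) = (450 − 350)/(5 − 3) = 50 ms/bit.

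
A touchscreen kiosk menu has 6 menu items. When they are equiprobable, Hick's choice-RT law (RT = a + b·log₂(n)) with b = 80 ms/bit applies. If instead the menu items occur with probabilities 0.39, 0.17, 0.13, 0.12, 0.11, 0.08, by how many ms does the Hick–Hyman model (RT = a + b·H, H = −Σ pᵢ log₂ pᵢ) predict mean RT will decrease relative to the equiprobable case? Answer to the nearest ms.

18 ms

The RT saving is b·ΔH. Equiprobable H₀ = log₂(6) = 2.5850 bits; with the given probabilities H = 2.3559 bits.
b·(H₀ − H) = 80 × (2.5850 − 2.3559) = 18.33 ms.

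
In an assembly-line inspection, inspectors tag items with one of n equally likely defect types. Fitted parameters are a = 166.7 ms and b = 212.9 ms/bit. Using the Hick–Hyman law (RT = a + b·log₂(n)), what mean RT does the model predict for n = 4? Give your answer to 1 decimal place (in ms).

592.5 ms

log₂(4) = 2 bits, so RT = 166.7 + 212.9 × 2 ≈ 592.500 ms.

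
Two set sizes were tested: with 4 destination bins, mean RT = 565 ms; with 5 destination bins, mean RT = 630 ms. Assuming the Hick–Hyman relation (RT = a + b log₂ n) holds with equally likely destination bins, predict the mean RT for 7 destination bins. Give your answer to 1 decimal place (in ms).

Solve the two-equation system in a and b:
  b = (630 − 565) / (log₂ 5 − log₂ 4) = 65 / (2.3219 − 2) = 201.908 ms/bit
  a = 565 − 201.908 × 2 = 161.183 ms
Then RT(7) = 161.183 + 201.908 × log₂ 7 = 161.183 + 201.908 × 2.8074 ≈ 728.012 ms.

728.0 ms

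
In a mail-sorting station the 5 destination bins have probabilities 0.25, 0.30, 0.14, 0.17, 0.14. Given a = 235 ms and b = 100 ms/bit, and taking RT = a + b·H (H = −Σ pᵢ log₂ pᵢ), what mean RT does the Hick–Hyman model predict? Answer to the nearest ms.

460 ms

Entropy contributions −pᵢ log₂ pᵢ: 0.5000, 0.5211, 0.3971, 0.4346, 0.3971; sum H = 2.2499 bits.
RT = a + bH = 235 + 100·2.2499 = 459.99 ms.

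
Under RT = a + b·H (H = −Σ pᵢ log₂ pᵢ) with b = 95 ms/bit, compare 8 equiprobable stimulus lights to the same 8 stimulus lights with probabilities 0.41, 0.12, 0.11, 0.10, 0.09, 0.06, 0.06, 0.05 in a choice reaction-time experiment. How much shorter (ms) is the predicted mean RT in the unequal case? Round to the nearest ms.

Equiprobable entropy H₀ = log₂ 8 = 3.0000 bits.
Skewed entropy H = −Σ pᵢ log₂ pᵢ = 2.5927 bits.
ΔRT = b·(H₀ − H) = 95 × 0.4073 = 38.69 ms.

39 ms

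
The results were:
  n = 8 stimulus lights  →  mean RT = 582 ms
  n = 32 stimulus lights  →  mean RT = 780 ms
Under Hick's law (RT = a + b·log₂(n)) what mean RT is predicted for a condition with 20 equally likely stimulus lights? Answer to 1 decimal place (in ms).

With log₂ n on the abscissa the relation is linear; from the two conditions:
  b = (780 − 582) / (log₂ 32 − log₂ 8) = 198 / (5 − 3) = 99.000 ms/bit
  a = 582 − 99.000 × 3 = 285.000 ms
Then RT(20) = 285.000 + 99.000 × log₂ 20 = 285.000 + 99.000 × 4.3219 ≈ 712.871 ms.

712.9 ms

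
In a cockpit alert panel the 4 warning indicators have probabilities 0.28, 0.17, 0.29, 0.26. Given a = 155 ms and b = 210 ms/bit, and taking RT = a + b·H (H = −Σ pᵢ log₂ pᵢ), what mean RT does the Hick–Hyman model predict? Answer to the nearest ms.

Entropy contributions −pᵢ log₂ pᵢ: 0.5142, 0.4346, 0.5179, 0.5053; sum H = 1.9720 bits.
RT = a + bH = 155 + 210·1.9720 = 569.12 ms.

569 ms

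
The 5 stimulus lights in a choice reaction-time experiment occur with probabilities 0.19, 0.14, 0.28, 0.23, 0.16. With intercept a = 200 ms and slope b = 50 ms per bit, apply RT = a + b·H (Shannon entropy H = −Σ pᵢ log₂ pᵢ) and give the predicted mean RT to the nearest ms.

Entropy contributions −pᵢ log₂ pᵢ: 0.4552, 0.3971, 0.5142, 0.4877, 0.4230; sum H = 2.2772 bits.
RT = a + bH = 200 + 50·2.2772 = 313.86 ms.

314 ms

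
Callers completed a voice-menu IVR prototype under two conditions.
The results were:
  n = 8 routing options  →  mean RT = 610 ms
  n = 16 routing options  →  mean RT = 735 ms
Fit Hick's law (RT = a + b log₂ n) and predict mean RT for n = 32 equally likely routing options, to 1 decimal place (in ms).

860.0 ms

Solve the two-equation system in a and b:
  b = (735 − 610) / (log₂ 16 − log₂ 8) = 125 / (4 − 3) = 125.000 ms/bit
  a = 610 − 125.000 × 3 = 235.000 ms
Then RT(32) = 235.000 + 125.000 × log₂ 32 = 235.000 + 125.000 × 5 ≈ 860.000 ms.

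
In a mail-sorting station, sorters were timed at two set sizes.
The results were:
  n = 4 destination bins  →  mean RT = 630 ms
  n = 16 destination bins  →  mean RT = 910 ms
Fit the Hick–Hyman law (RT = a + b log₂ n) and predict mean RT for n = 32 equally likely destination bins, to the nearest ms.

With log₂ n on the abscissa the relation is linear; from the two conditions:
  b = (910 − 630) / (log₂ 16 − log₂ 4) = 280 / (4 − 2) = 140 ms/bit
  a = 630 − 140 × 2 = 350 ms
Then RT(32) = 350 + 140 × log₂ 32 = 350 + 140 × 5 ≈ 1050.000 ms.

1050 ms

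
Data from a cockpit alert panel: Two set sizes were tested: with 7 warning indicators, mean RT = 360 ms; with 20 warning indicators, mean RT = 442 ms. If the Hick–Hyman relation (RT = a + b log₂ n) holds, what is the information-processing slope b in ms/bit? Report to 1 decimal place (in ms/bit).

54.1 ms/bit

Slope: b = (442 − 360) / (log₂ 20 − log₂ 7) = 82/1.5146 = 54.141 ms/bit.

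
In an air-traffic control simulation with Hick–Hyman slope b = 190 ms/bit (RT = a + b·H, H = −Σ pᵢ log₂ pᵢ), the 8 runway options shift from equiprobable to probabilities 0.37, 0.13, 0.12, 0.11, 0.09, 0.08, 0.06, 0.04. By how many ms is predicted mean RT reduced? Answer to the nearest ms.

64 ms

The RT saving is b·ΔH. Equiprobable H₀ = log₂(8) = 3.0000 bits; with the given probabilities H = 2.6642 bits.
b·(H₀ − H) = 190 × (3.0000 − 2.6642) = 63.81 ms.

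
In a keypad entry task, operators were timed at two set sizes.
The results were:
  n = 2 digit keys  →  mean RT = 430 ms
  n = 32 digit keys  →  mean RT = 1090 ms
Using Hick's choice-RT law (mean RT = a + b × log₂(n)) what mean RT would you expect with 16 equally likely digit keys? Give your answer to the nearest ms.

925 ms

RT is linear in log₂ n, so two points fix the line:
  b = (1090 − 430) / (log₂ 32 − log₂ 2) = 660 / (5 − 1) = 165 ms/bit
  a = 430 − 165 × 1 = 265 ms
Then RT(16) = 265 + 165 × log₂ 16 = 265 + 165 × 4 ≈ 925.000 ms.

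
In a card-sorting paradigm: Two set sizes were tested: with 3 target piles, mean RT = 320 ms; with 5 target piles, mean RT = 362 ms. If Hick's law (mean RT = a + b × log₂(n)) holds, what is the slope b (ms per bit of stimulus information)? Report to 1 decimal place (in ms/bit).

57.0 ms/bit

Slope: b = (362 − 320) / (log₂ 5 − log₂ 3) = 42/0.7370 = 56.990 ms/bit.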